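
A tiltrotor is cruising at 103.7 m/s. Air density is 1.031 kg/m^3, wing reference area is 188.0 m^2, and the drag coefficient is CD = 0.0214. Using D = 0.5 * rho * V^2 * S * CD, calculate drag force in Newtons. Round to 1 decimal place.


Step 1: Dynamic pressure q = 0.5 * 1.031 * 103.7^2 = 5543.5272 Pa
Step 2: Drag D = q * S * CD = 5543.5272 * 188.0 * 0.0214
Step 3: D = 22302.7 N

22302.7


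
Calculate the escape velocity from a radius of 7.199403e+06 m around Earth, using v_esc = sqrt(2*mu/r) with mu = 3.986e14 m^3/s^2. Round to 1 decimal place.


Step 1: 2*mu/r = 2 * 3.986e14 / 7.199403e+06 = 110731403.7011
Step 2: v_esc = sqrt(110731403.7011) = 10522.9 m/s

10522.9


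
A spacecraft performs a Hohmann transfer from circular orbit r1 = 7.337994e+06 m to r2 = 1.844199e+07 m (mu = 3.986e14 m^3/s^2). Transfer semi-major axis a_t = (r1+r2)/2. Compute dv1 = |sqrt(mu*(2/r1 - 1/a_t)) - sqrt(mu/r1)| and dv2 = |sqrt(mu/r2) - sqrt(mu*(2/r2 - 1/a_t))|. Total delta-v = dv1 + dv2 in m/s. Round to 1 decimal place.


Step 1: Transfer semi-major axis a_t = (7.337994e+06 + 1.844199e+07) / 2 = 1.288999e+07 m
Step 2: v1 (circular at r1) = sqrt(mu/r1) = 7370.21 m/s
Step 3: v_t1 = sqrt(mu*(2/r1 - 1/a_t)) = 8815.71 m/s
Step 4: dv1 = |8815.71 - 7370.21| = 1445.5 m/s
Step 5: v2 (circular at r2) = 4649.06 m/s, v_t2 = 3507.74 m/s
Step 6: dv2 = |4649.06 - 3507.74| = 1141.32 m/s
Step 7: Total delta-v = 1445.5 + 1141.32 = 2586.8 m/s

2586.8


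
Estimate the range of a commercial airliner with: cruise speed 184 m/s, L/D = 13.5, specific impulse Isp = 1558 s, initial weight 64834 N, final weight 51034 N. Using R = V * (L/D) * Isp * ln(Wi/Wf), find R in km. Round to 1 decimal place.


Step 1: Coefficient = V * (L/D) * Isp = 184 * 13.5 * 1558 = 3870072.0 m
Step 2: Wi/Wf = 64834 / 51034 = 1.270408
Step 3: ln(1.270408) = 0.239338
Step 4: R = 3870072.0 * 0.239338 = 926255.6 m = 926.3 km

926.3


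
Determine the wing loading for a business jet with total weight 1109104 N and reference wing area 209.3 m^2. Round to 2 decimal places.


Step 1: Wing loading = W / S = 1109104 / 209.3
Step 2: Wing loading = 5299.11 N/m^2

5299.11


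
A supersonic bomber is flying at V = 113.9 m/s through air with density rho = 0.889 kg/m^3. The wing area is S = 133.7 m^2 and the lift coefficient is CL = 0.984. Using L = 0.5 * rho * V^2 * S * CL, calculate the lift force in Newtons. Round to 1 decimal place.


Step 1: Calculate dynamic pressure q = 0.5 * 0.889 * 113.9^2 = 0.5 * 0.889 * 12973.21 = 5766.5918 Pa
Step 2: Multiply by wing area and lift coefficient: L = 5766.5918 * 133.7 * 0.984
Step 3: L = 770993.3297 * 0.984 = 758657.4 N

758657.4


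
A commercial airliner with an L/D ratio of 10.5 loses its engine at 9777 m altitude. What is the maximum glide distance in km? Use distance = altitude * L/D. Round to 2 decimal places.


Step 1: Glide distance = altitude * L/D = 9777 * 10.5 = 102658.5 m
Step 2: Convert to km: 102658.5 / 1000 = 102.66 km

102.66


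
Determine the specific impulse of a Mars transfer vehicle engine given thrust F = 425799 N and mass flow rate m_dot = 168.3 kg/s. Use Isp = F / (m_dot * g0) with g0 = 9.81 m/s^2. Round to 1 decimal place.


Step 1: m_dot * g0 = 168.3 * 9.81 = 1651.02
Step 2: Isp = 425799 / 1651.02 = 257.9 s

257.9


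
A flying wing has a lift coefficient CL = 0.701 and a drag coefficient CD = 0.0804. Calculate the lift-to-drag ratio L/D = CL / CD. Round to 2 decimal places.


Step 1: L/D = CL / CD = 0.701 / 0.0804
Step 2: L/D = 8.72

8.72


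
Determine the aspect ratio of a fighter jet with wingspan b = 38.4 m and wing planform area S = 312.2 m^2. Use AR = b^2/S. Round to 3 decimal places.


Step 1: b^2 = 38.4^2 = 1474.56
Step 2: AR = 1474.56 / 312.2 = 4.723

4.723


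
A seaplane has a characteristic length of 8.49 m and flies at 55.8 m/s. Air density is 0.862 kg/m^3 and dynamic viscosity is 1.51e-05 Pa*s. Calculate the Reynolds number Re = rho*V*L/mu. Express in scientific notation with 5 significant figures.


Step 1: Numerator = rho * V * L = 0.862 * 55.8 * 8.49 = 408.365604
Step 2: Re = 408.365604 / 1.51e-05
Step 3: Re = 2.7044e+07

2.7044e+07


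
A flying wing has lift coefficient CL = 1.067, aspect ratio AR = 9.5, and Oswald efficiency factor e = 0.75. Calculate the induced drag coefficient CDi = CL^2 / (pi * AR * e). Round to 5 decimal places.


Step 1: CL^2 = 1.067^2 = 1.138489
Step 2: pi * AR * e = 3.14159 * 9.5 * 0.75 = 22.383848
Step 3: CDi = 1.138489 / 22.383848 = 0.05086

0.05086


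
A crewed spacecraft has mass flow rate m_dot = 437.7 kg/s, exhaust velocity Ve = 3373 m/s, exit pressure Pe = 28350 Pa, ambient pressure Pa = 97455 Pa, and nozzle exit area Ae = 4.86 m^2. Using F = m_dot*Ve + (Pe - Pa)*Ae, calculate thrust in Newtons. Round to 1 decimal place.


Step 1: Momentum thrust = m_dot * Ve = 437.7 * 3373 = 1476362.1 N
Step 2: Pressure thrust = (Pe - Pa) * Ae = (28350 - 97455) * 4.86 = -335850.30 N
Step 3: Total thrust F = 1476362.1 + -335850.30 = 1140511.8 N

1140511.8


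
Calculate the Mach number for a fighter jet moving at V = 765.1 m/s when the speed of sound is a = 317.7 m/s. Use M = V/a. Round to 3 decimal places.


Step 1: M = V / a = 765.1 / 317.7
Step 2: M = 2.408

2.408


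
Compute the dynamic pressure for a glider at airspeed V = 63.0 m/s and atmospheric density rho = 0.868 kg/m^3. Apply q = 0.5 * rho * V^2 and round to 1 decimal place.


Step 1: V^2 = 63.0^2 = 3969.0
Step 2: q = 0.5 * 0.868 * 3969.0
Step 3: q = 1722.5 Pa

1722.5


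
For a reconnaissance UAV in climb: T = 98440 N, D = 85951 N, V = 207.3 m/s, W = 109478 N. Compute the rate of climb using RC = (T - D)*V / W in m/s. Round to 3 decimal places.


Step 1: Excess thrust = T - D = 98440 - 85951 = 12489 N
Step 2: Excess power = 12489 * 207.3 = 2588969.7 W
Step 3: RC = 2588969.7 / 109478 = 23.648 m/s

23.648


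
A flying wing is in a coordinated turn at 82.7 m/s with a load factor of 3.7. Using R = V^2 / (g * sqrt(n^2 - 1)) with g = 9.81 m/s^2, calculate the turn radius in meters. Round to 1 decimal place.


Step 1: V^2 = 82.7^2 = 6839.29
Step 2: n^2 - 1 = 3.7^2 - 1 = 12.69
Step 3: sqrt(12.69) = 3.562303
Step 4: R = 6839.29 / (9.81 * 3.562303) = 195.7 m

195.7


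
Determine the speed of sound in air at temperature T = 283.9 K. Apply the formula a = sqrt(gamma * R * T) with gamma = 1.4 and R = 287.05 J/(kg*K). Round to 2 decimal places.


Step 1: gamma * R * T = 1.4 * 287.05 * 283.9 = 114090.893
Step 2: a = sqrt(114090.893) = 337.77 m/s

337.77


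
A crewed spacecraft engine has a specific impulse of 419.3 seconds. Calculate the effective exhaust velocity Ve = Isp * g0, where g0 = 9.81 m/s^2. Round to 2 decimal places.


Step 1: Ve = Isp * g0 = 419.3 * 9.81
Step 2: Ve = 4113.33 m/s

4113.33


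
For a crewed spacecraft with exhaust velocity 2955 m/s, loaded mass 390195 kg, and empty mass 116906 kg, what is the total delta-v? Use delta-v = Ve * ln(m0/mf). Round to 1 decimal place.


Step 1: Mass ratio m0/mf = 390195 / 116906 = 3.337682
Step 2: ln(3.337682) = 1.205276
Step 3: delta-v = 2955 * 1.205276 = 3561.6 m/s

3561.6


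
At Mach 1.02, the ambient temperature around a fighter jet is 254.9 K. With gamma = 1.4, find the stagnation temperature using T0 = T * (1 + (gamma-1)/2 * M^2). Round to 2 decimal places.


Step 1: (gamma-1)/2 = 0.2
Step 2: M^2 = 1.0404
Step 3: 1 + 0.2 * 1.0404 = 1.20808
Step 4: T0 = 254.9 * 1.20808 = 307.94 K

307.94


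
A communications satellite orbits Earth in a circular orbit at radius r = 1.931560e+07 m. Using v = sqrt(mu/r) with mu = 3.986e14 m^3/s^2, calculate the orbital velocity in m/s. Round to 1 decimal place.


Step 1: mu / r = 3.986e14 / 1.931560e+07 = 20636169.7281
Step 2: v = sqrt(20636169.7281) = 4542.7 m/s

4542.7


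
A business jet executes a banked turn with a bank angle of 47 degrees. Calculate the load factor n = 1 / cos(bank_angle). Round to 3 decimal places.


Step 1: Convert 47 degrees to radians = 0.820305
Step 2: cos(47 deg) = 0.681998
Step 3: n = 1 / 0.681998 = 1.466

1.466


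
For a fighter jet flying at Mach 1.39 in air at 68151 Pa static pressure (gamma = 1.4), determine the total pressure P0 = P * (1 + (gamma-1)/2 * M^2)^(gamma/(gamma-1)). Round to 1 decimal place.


Step 1: (gamma-1)/2 * M^2 = 0.2 * 1.9321 = 0.38642
Step 2: 1 + 0.38642 = 1.38642
Step 3: Exponent gamma/(gamma-1) = 3.5
Step 4: P0 = 68151 * 1.38642^3.5 = 213847.5 Pa

213847.5


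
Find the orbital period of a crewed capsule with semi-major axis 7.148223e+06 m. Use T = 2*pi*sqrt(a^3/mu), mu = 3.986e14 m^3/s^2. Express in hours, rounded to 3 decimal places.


Step 1: a^3 / mu = 3.652534e+20 / 3.986e14 = 9.163407e+05
Step 2: sqrt(9.163407e+05) = 957.2569 s
Step 3: T = 2*pi * 957.2569 = 6014.62 s
Step 4: T in hours = 6014.62 / 3600 = 1.671 hours

1.671


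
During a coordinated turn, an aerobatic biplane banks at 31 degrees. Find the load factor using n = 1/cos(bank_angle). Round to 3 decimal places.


Step 1: Convert 31 degrees to radians = 0.541052
Step 2: cos(31 deg) = 0.857167
Step 3: n = 1 / 0.857167 = 1.167

1.167


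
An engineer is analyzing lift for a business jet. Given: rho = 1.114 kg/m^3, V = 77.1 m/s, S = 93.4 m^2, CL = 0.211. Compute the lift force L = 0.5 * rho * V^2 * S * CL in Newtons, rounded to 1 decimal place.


Step 1: Calculate dynamic pressure q = 0.5 * 1.114 * 77.1^2 = 0.5 * 1.114 * 5944.41 = 3311.0364 Pa
Step 2: Multiply by wing area and lift coefficient: L = 3311.0364 * 93.4 * 0.211
Step 3: L = 309250.797 * 0.211 = 65251.9 N

65251.9


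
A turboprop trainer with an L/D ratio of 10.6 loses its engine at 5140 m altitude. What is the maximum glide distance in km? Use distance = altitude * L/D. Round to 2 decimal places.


Step 1: Glide distance = altitude * L/D = 5140 * 10.6 = 54484.0 m
Step 2: Convert to km: 54484.0 / 1000 = 54.48 km

54.48


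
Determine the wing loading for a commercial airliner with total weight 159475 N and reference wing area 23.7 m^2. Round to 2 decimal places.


Step 1: Wing loading = W / S = 159475 / 23.7
Step 2: Wing loading = 6728.90 N/m^2

6728.90


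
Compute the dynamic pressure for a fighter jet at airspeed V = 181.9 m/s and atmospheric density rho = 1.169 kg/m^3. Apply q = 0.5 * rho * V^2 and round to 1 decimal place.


Step 1: V^2 = 181.9^2 = 33087.61
Step 2: q = 0.5 * 1.169 * 33087.61
Step 3: q = 19339.7 Pa

19339.7


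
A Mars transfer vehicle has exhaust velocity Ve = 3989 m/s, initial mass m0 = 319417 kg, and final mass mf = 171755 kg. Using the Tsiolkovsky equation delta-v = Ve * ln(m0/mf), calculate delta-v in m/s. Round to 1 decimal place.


Step 1: Mass ratio m0/mf = 319417 / 171755 = 1.859725
Step 2: ln(1.859725) = 0.620428
Step 3: delta-v = 3989 * 0.620428 = 2474.9 m/s

2474.9


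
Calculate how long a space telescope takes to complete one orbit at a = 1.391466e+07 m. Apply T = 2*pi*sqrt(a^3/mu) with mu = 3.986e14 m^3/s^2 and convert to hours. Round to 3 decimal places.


Step 1: a^3 / mu = 2.694125e+21 / 3.986e14 = 6.758970e+06
Step 2: sqrt(6.758970e+06) = 2599.8019 s
Step 3: T = 2*pi * 2599.8019 = 16335.04 s
Step 4: T in hours = 16335.04 / 3600 = 4.538 hours

4.538


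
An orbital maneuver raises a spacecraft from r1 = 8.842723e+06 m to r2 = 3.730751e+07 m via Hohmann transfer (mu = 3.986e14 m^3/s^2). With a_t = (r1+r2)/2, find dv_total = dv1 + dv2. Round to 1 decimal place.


Step 1: Transfer semi-major axis a_t = (8.842723e+06 + 3.730751e+07) / 2 = 2.307512e+07 m
Step 2: v1 (circular at r1) = sqrt(mu/r1) = 6713.91 m/s
Step 3: v_t1 = sqrt(mu*(2/r1 - 1/a_t)) = 8536.93 m/s
Step 4: dv1 = |8536.93 - 6713.91| = 1823.02 m/s
Step 5: v2 (circular at r2) = 3268.67 m/s, v_t2 = 2023.45 m/s
Step 6: dv2 = |3268.67 - 2023.45| = 1245.22 m/s
Step 7: Total delta-v = 1823.02 + 1245.22 = 3068.2 m/s

3068.2


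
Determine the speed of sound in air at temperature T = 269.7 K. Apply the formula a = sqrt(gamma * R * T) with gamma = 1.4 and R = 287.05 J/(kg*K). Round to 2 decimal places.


Step 1: gamma * R * T = 1.4 * 287.05 * 269.7 = 108384.339
Step 2: a = sqrt(108384.339) = 329.22 m/s

329.22


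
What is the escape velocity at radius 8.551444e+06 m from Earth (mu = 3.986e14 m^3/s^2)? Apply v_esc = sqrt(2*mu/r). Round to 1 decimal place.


Step 1: 2*mu/r = 2 * 3.986e14 / 8.551444e+06 = 93224021.5804
Step 2: v_esc = sqrt(93224021.5804) = 9655.3 m/s

9655.3


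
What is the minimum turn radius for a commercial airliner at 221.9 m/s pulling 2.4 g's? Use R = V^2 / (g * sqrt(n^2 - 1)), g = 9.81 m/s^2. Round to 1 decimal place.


Step 1: V^2 = 221.9^2 = 49239.61
Step 2: n^2 - 1 = 2.4^2 - 1 = 4.76
Step 3: sqrt(4.76) = 2.181742
Step 4: R = 49239.61 / (9.81 * 2.181742) = 2300.6 m

2300.6


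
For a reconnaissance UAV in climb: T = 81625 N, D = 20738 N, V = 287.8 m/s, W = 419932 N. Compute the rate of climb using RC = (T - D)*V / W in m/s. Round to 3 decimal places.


Step 1: Excess thrust = T - D = 81625 - 20738 = 60887 N
Step 2: Excess power = 60887 * 287.8 = 17523278.6 W
Step 3: RC = 17523278.6 / 419932 = 41.729 m/s

41.729


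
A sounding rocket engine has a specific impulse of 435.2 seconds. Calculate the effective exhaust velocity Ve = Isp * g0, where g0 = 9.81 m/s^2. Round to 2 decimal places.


Step 1: Ve = Isp * g0 = 435.2 * 9.81
Step 2: Ve = 4269.31 m/s

4269.31


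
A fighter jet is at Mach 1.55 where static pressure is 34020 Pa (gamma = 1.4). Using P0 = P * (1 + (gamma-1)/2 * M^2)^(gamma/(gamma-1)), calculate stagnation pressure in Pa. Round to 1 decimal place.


Step 1: (gamma-1)/2 * M^2 = 0.2 * 2.4025 = 0.4805
Step 2: 1 + 0.4805 = 1.4805
Step 3: Exponent gamma/(gamma-1) = 3.5
Step 4: P0 = 34020 * 1.4805^3.5 = 134327.1 Pa

134327.1


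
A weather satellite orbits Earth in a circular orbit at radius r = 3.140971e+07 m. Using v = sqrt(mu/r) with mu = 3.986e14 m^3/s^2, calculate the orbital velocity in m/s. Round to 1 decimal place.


Step 1: mu / r = 3.986e14 / 3.140971e+07 = 12690343.2092
Step 2: v = sqrt(12690343.2092) = 3562.4 m/s

3562.4


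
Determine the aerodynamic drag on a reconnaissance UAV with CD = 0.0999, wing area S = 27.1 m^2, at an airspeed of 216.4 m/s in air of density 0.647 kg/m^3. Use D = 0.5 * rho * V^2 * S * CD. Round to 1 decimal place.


Step 1: Dynamic pressure q = 0.5 * 0.647 * 216.4^2 = 15149.1686 Pa
Step 2: Drag D = q * S * CD = 15149.1686 * 27.1 * 0.0999
Step 3: D = 41013.2 N

41013.2


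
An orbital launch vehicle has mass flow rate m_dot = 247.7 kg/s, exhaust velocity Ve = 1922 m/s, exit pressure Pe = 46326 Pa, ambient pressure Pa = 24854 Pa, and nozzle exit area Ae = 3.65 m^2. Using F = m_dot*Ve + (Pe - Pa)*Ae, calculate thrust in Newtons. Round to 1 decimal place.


Step 1: Momentum thrust = m_dot * Ve = 247.7 * 1922 = 476079.4 N
Step 2: Pressure thrust = (Pe - Pa) * Ae = (46326 - 24854) * 3.65 = 78372.80 N
Step 3: Total thrust F = 476079.4 + 78372.80 = 554452.2 N

554452.2


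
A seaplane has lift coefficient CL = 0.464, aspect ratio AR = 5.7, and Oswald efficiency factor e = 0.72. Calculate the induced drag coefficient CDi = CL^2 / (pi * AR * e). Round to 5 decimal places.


Step 1: CL^2 = 0.464^2 = 0.215296
Step 2: pi * AR * e = 3.14159 * 5.7 * 0.72 = 12.893096
Step 3: CDi = 0.215296 / 12.893096 = 0.01670

0.01670


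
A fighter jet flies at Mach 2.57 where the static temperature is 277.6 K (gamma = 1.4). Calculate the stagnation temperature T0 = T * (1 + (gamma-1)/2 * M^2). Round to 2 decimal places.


Step 1: (gamma-1)/2 = 0.2
Step 2: M^2 = 6.6049
Step 3: 1 + 0.2 * 6.6049 = 2.32098
Step 4: T0 = 277.6 * 2.32098 = 644.30 K

644.30


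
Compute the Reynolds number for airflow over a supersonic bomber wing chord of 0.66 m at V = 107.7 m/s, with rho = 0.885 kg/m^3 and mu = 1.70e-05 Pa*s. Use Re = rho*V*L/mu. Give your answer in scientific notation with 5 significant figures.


Step 1: Numerator = rho * V * L = 0.885 * 107.7 * 0.66 = 62.90757
Step 2: Re = 62.90757 / 1.70e-05
Step 3: Re = 3.7004e+06

3.7004e+06


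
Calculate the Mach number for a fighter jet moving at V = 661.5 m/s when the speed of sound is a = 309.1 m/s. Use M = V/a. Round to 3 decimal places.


Step 1: M = V / a = 661.5 / 309.1
Step 2: M = 2.140

2.140


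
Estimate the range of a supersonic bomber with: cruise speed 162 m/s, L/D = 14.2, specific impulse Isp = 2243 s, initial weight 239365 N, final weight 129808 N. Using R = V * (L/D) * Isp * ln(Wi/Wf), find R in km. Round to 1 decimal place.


Step 1: Coefficient = V * (L/D) * Isp = 162 * 14.2 * 2243 = 5159797.2 m
Step 2: Wi/Wf = 239365 / 129808 = 1.843993
Step 3: ln(1.843993) = 0.611933
Step 4: R = 5159797.2 * 0.611933 = 3157450.9 m = 3157.5 km

3157.5


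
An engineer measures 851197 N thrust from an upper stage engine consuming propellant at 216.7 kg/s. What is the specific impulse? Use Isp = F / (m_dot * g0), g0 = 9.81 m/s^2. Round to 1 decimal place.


Step 1: m_dot * g0 = 216.7 * 9.81 = 2125.83
Step 2: Isp = 851197 / 2125.83 = 400.4 s

400.4


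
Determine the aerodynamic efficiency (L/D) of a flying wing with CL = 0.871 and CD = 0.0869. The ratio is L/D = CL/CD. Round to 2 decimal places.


Step 1: L/D = CL / CD = 0.871 / 0.0869
Step 2: L/D = 10.02

10.02


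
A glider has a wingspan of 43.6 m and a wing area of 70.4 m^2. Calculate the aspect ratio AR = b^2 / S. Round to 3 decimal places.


Step 1: b^2 = 43.6^2 = 1900.96
Step 2: AR = 1900.96 / 70.4 = 27.002

27.002


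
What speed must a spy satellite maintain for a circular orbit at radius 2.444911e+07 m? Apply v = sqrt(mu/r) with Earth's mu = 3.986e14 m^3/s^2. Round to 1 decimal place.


Step 1: mu / r = 3.986e14 / 2.444911e+07 = 16303251.9384
Step 2: v = sqrt(16303251.9384) = 4037.7 m/s

4037.7


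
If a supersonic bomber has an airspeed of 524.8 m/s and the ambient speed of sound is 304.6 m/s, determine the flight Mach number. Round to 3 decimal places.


Step 1: M = V / a = 524.8 / 304.6
Step 2: M = 1.723

1.723


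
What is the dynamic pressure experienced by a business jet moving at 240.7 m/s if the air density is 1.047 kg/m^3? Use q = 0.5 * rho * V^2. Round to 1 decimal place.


Step 1: V^2 = 240.7^2 = 57936.49
Step 2: q = 0.5 * 1.047 * 57936.49
Step 3: q = 30329.8 Pa

30329.8


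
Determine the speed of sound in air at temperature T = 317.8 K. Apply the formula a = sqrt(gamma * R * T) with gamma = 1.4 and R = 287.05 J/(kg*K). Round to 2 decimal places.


Step 1: gamma * R * T = 1.4 * 287.05 * 317.8 = 127714.286
Step 2: a = sqrt(127714.286) = 357.37 m/s

357.37


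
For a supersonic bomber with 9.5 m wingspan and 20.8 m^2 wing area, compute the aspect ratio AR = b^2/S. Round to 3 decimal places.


Step 1: b^2 = 9.5^2 = 90.25
Step 2: AR = 90.25 / 20.8 = 4.339

4.339


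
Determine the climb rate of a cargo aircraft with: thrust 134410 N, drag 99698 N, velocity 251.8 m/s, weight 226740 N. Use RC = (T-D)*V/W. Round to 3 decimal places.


Step 1: Excess thrust = T - D = 134410 - 99698 = 34712 N
Step 2: Excess power = 34712 * 251.8 = 8740481.6 W
Step 3: RC = 8740481.6 / 226740 = 38.548 m/s

38.548


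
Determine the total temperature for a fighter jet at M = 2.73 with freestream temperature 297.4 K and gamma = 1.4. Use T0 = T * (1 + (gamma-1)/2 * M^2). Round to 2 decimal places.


Step 1: (gamma-1)/2 = 0.2
Step 2: M^2 = 7.4529
Step 3: 1 + 0.2 * 7.4529 = 2.49058
Step 4: T0 = 297.4 * 2.49058 = 740.70 K

740.70


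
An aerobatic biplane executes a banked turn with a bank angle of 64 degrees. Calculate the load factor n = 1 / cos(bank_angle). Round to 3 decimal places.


Step 1: Convert 64 degrees to radians = 1.117011
Step 2: cos(64 deg) = 0.438371
Step 3: n = 1 / 0.438371 = 2.281

2.281


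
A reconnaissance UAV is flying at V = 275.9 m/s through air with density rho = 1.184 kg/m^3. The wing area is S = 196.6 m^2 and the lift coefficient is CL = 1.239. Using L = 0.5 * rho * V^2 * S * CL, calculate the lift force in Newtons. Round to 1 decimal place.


Step 1: Calculate dynamic pressure q = 0.5 * 1.184 * 275.9^2 = 0.5 * 1.184 * 76120.81 = 45063.5195 Pa
Step 2: Multiply by wing area and lift coefficient: L = 45063.5195 * 196.6 * 1.239
Step 3: L = 8859487.9376 * 1.239 = 10976905.6 N

10976905.6


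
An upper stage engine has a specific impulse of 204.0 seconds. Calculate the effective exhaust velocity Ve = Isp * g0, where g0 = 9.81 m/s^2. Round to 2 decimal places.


Step 1: Ve = Isp * g0 = 204.0 * 9.81
Step 2: Ve = 2001.24 m/s

2001.24


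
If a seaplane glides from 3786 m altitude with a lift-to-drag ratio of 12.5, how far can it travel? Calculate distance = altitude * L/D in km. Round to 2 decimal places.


Step 1: Glide distance = altitude * L/D = 3786 * 12.5 = 47325.0 m
Step 2: Convert to km: 47325.0 / 1000 = 47.33 km

47.33


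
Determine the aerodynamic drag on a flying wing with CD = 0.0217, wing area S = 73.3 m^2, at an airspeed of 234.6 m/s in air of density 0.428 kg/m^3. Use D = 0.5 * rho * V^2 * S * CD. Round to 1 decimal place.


Step 1: Dynamic pressure q = 0.5 * 0.428 * 234.6^2 = 11777.9522 Pa
Step 2: Drag D = q * S * CD = 11777.9522 * 73.3 * 0.0217
Step 3: D = 18734.1 N

18734.1


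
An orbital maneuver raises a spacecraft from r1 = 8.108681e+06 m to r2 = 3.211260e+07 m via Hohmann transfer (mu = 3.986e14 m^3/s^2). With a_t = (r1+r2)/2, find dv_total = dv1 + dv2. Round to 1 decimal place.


Step 1: Transfer semi-major axis a_t = (8.108681e+06 + 3.211260e+07) / 2 = 2.011064e+07 m
Step 2: v1 (circular at r1) = sqrt(mu/r1) = 7011.22 m/s
Step 3: v_t1 = sqrt(mu*(2/r1 - 1/a_t)) = 8859.69 m/s
Step 4: dv1 = |8859.69 - 7011.22| = 1848.47 m/s
Step 5: v2 (circular at r2) = 3523.15 m/s, v_t2 = 2237.14 m/s
Step 6: dv2 = |3523.15 - 2237.14| = 1286.01 m/s
Step 7: Total delta-v = 1848.47 + 1286.01 = 3134.5 m/s

3134.5


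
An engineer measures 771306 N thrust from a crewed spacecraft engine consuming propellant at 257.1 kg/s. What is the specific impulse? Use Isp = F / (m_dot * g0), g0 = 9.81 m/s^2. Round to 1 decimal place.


Step 1: m_dot * g0 = 257.1 * 9.81 = 2522.15
Step 2: Isp = 771306 / 2522.15 = 305.8 s

305.8


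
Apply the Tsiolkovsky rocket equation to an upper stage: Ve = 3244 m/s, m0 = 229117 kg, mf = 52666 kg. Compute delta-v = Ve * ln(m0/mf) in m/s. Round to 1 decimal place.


Step 1: Mass ratio m0/mf = 229117 / 52666 = 4.350378
Step 2: ln(4.350378) = 1.470263
Step 3: delta-v = 3244 * 1.470263 = 4769.5 m/s

4769.5


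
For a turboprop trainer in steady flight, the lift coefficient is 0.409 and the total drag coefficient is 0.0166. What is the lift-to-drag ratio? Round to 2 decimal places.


Step 1: L/D = CL / CD = 0.409 / 0.0166
Step 2: L/D = 24.64

24.64


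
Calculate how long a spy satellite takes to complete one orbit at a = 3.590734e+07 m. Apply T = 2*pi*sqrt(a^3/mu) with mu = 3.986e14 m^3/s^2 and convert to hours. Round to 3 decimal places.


Step 1: a^3 / mu = 4.629666e+22 / 3.986e14 = 1.161482e+08
Step 2: sqrt(1.161482e+08) = 10777.2065 s
Step 3: T = 2*pi * 10777.2065 = 67715.19 s
Step 4: T in hours = 67715.19 / 3600 = 18.810 hours

18.810


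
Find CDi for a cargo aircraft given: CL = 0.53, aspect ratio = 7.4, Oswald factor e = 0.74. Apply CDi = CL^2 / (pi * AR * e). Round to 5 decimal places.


Step 1: CL^2 = 0.53^2 = 0.2809
Step 2: pi * AR * e = 3.14159 * 7.4 * 0.74 = 17.203361
Step 3: CDi = 0.2809 / 17.203361 = 0.01633

0.01633


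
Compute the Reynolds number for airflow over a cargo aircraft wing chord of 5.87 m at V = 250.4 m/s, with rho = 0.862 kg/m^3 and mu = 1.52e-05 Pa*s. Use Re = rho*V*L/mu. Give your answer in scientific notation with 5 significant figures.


Step 1: Numerator = rho * V * L = 0.862 * 250.4 * 5.87 = 1267.008976
Step 2: Re = 1267.008976 / 1.52e-05
Step 3: Re = 8.3356e+07

8.3356e+07


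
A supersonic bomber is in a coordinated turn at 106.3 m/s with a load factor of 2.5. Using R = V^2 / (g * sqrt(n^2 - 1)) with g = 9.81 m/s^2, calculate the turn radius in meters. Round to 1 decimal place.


Step 1: V^2 = 106.3^2 = 11299.69
Step 2: n^2 - 1 = 2.5^2 - 1 = 5.25
Step 3: sqrt(5.25) = 2.291288
Step 4: R = 11299.69 / (9.81 * 2.291288) = 502.7 m

502.7


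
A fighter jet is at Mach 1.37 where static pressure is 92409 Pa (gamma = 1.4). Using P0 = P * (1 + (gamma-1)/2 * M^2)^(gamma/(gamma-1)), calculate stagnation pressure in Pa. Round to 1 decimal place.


Step 1: (gamma-1)/2 * M^2 = 0.2 * 1.8769 = 0.37538
Step 2: 1 + 0.37538 = 1.37538
Step 3: Exponent gamma/(gamma-1) = 3.5
Step 4: P0 = 92409 * 1.37538^3.5 = 281964.0 Pa

281964.0


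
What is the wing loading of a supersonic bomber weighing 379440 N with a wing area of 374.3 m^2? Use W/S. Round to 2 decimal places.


Step 1: Wing loading = W / S = 379440 / 374.3
Step 2: Wing loading = 1013.73 N/m^2

1013.73


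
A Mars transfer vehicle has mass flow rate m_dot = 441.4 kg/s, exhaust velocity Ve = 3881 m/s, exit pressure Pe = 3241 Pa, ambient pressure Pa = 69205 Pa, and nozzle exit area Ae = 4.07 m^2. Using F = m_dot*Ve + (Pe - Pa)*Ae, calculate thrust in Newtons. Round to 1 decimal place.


Step 1: Momentum thrust = m_dot * Ve = 441.4 * 3881 = 1713073.4 N
Step 2: Pressure thrust = (Pe - Pa) * Ae = (3241 - 69205) * 4.07 = -268473.48 N
Step 3: Total thrust F = 1713073.4 + -268473.48 = 1444599.9 N

1444599.9


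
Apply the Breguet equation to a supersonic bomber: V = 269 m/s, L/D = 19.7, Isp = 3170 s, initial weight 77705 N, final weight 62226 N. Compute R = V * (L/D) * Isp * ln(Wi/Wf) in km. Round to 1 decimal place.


Step 1: Coefficient = V * (L/D) * Isp = 269 * 19.7 * 3170 = 16798781.0 m
Step 2: Wi/Wf = 77705 / 62226 = 1.248755
Step 3: ln(1.248755) = 0.222147
Step 4: R = 16798781.0 * 0.222147 = 3731793.5 m = 3731.8 km

3731.8


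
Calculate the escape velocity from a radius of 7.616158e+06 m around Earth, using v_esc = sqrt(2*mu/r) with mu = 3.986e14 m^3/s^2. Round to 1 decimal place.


Step 1: 2*mu/r = 2 * 3.986e14 / 7.616158e+06 = 104672198.2396
Step 2: v_esc = sqrt(104672198.2396) = 10230.9 m/s

10230.9


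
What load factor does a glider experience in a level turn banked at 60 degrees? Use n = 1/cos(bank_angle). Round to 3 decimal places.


Step 1: Convert 60 degrees to radians = 1.047198
Step 2: cos(60 deg) = 0.5
Step 3: n = 1 / 0.5 = 2.000

2.000


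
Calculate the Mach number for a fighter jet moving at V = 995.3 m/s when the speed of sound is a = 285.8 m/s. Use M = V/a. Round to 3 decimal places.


Step 1: M = V / a = 995.3 / 285.8
Step 2: M = 3.483

3.483


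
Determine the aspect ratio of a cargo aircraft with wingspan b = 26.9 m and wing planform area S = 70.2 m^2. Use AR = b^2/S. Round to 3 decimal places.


Step 1: b^2 = 26.9^2 = 723.61
Step 2: AR = 723.61 / 70.2 = 10.308

10.308


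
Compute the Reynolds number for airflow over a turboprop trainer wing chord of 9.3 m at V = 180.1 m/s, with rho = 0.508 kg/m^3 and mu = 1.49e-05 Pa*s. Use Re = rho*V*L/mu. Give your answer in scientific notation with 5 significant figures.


Step 1: Numerator = rho * V * L = 0.508 * 180.1 * 9.3 = 850.86444
Step 2: Re = 850.86444 / 1.49e-05
Step 3: Re = 5.7105e+07

5.7105e+07


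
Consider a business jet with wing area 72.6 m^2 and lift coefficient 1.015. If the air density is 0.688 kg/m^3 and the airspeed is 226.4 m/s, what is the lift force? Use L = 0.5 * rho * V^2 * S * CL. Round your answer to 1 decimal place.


Step 1: Calculate dynamic pressure q = 0.5 * 0.688 * 226.4^2 = 0.5 * 0.688 * 51256.96 = 17632.3942 Pa
Step 2: Multiply by wing area and lift coefficient: L = 17632.3942 * 72.6 * 1.015
Step 3: L = 1280111.8218 * 1.015 = 1299313.5 N

1299313.5


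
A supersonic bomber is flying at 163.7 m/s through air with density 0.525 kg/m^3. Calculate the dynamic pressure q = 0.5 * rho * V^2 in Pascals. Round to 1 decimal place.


Step 1: V^2 = 163.7^2 = 26797.69
Step 2: q = 0.5 * 0.525 * 26797.69
Step 3: q = 7034.4 Pa

7034.4


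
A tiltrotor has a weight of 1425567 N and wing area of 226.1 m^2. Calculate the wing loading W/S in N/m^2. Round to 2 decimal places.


Step 1: Wing loading = W / S = 1425567 / 226.1
Step 2: Wing loading = 6305.03 N/m^2

6305.03


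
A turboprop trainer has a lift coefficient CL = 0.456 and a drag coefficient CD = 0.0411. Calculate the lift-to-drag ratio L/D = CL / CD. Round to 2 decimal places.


Step 1: L/D = CL / CD = 0.456 / 0.0411
Step 2: L/D = 11.09

11.09


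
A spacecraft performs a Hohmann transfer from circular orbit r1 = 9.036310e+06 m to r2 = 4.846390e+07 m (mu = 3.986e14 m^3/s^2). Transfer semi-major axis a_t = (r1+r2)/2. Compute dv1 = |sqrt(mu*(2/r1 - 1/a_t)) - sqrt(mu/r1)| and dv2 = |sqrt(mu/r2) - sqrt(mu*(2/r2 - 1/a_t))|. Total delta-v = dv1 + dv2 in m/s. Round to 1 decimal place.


Step 1: Transfer semi-major axis a_t = (9.036310e+06 + 4.846390e+07) / 2 = 2.875010e+07 m
Step 2: v1 (circular at r1) = sqrt(mu/r1) = 6641.61 m/s
Step 3: v_t1 = sqrt(mu*(2/r1 - 1/a_t)) = 8623.08 m/s
Step 4: dv1 = |8623.08 - 6641.61| = 1981.48 m/s
Step 5: v2 (circular at r2) = 2867.87 m/s, v_t2 = 1607.81 m/s
Step 6: dv2 = |2867.87 - 1607.81| = 1260.06 m/s
Step 7: Total delta-v = 1981.48 + 1260.06 = 3241.5 m/s

3241.5


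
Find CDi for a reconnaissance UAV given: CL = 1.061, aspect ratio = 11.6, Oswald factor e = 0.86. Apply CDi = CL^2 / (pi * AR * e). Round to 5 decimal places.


Step 1: CL^2 = 1.061^2 = 1.125721
Step 2: pi * AR * e = 3.14159 * 11.6 * 0.86 = 31.340528
Step 3: CDi = 1.125721 / 31.340528 = 0.03592

0.03592


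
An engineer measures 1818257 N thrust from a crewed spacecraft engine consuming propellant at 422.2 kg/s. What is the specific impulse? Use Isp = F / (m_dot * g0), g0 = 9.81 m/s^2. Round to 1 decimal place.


Step 1: m_dot * g0 = 422.2 * 9.81 = 4141.78
Step 2: Isp = 1818257 / 4141.78 = 439.0 s

439.0


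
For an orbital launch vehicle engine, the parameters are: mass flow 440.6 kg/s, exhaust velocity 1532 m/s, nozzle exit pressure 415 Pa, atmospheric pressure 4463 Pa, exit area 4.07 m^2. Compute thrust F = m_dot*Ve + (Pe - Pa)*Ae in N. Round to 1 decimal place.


Step 1: Momentum thrust = m_dot * Ve = 440.6 * 1532 = 674999.2 N
Step 2: Pressure thrust = (Pe - Pa) * Ae = (415 - 4463) * 4.07 = -16475.36 N
Step 3: Total thrust F = 674999.2 + -16475.36 = 658523.8 N

658523.8


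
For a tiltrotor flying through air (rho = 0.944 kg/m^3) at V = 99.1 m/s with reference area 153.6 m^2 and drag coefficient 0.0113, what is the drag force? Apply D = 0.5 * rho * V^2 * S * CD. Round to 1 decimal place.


Step 1: Dynamic pressure q = 0.5 * 0.944 * 99.1^2 = 4635.4223 Pa
Step 2: Drag D = q * S * CD = 4635.4223 * 153.6 * 0.0113
Step 3: D = 8045.6 N

8045.6


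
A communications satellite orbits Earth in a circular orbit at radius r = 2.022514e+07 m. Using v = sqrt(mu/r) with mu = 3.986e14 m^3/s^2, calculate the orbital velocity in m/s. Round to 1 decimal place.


Step 1: mu / r = 3.986e14 / 2.022514e+07 = 19708145.4072
Step 2: v = sqrt(19708145.4072) = 4439.4 m/s

4439.4


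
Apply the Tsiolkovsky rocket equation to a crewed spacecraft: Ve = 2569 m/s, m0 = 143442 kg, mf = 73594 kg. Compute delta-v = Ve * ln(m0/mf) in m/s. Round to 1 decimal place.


Step 1: Mass ratio m0/mf = 143442 / 73594 = 1.949099
Step 2: ln(1.949099) = 0.667367
Step 3: delta-v = 2569 * 0.667367 = 1714.5 m/s

1714.5


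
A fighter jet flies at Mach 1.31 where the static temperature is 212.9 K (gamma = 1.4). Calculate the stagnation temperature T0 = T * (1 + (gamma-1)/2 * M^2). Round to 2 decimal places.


Step 1: (gamma-1)/2 = 0.2
Step 2: M^2 = 1.7161
Step 3: 1 + 0.2 * 1.7161 = 1.34322
Step 4: T0 = 212.9 * 1.34322 = 285.97 K

285.97


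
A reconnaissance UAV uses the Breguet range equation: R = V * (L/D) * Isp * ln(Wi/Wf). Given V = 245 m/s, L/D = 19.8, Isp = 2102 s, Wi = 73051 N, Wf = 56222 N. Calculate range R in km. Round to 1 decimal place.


Step 1: Coefficient = V * (L/D) * Isp = 245 * 19.8 * 2102 = 10196802.0 m
Step 2: Wi/Wf = 73051 / 56222 = 1.299331
Step 3: ln(1.299331) = 0.26185
Step 4: R = 10196802.0 * 0.26185 = 2670029.4 m = 2670.0 km

2670.0


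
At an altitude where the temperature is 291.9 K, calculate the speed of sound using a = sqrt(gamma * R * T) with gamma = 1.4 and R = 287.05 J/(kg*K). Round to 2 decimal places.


Step 1: gamma * R * T = 1.4 * 287.05 * 291.9 = 117305.853
Step 2: a = sqrt(117305.853) = 342.50 m/s

342.50


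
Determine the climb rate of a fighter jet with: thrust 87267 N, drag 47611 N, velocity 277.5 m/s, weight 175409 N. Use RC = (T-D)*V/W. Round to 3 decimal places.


Step 1: Excess thrust = T - D = 87267 - 47611 = 39656 N
Step 2: Excess power = 39656 * 277.5 = 11004540.0 W
Step 3: RC = 11004540.0 / 175409 = 62.736 m/s

62.736


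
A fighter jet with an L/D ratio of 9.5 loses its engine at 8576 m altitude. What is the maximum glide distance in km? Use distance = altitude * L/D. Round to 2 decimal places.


Step 1: Glide distance = altitude * L/D = 8576 * 9.5 = 81472.0 m
Step 2: Convert to km: 81472.0 / 1000 = 81.47 km

81.47


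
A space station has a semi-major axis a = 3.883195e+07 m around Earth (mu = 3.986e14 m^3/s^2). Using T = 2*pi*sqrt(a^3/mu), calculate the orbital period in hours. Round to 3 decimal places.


Step 1: a^3 / mu = 5.855549e+22 / 3.986e14 = 1.469029e+08
Step 2: sqrt(1.469029e+08) = 12120.3498 s
Step 3: T = 2*pi * 12120.3498 = 76154.4 s
Step 4: T in hours = 76154.4 / 3600 = 21.154 hours

21.154


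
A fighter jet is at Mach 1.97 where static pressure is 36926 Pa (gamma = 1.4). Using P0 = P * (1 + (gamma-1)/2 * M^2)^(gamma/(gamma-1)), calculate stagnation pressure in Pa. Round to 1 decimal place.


Step 1: (gamma-1)/2 * M^2 = 0.2 * 3.8809 = 0.77618
Step 2: 1 + 0.77618 = 1.77618
Step 3: Exponent gamma/(gamma-1) = 3.5
Step 4: P0 = 36926 * 1.77618^3.5 = 275763.4 Pa

275763.4


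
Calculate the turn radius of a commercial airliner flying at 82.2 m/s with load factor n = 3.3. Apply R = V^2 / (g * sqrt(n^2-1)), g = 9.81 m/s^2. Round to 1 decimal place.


Step 1: V^2 = 82.2^2 = 6756.84
Step 2: n^2 - 1 = 3.3^2 - 1 = 9.89
Step 3: sqrt(9.89) = 3.144837
Step 4: R = 6756.84 / (9.81 * 3.144837) = 219.0 m

219.0


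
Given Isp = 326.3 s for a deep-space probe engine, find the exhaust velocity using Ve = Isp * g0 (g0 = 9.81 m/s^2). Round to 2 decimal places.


Step 1: Ve = Isp * g0 = 326.3 * 9.81
Step 2: Ve = 3201.00 m/s

3201.00


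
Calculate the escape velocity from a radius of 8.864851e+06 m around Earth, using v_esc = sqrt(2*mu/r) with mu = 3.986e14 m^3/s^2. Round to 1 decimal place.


Step 1: 2*mu/r = 2 * 3.986e14 / 8.864851e+06 = 89928189.4304
Step 2: v_esc = sqrt(89928189.4304) = 9483.0 m/s

9483.0


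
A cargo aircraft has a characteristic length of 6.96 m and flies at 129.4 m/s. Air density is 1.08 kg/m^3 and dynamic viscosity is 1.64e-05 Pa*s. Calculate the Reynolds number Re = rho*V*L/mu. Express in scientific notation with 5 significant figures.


Step 1: Numerator = rho * V * L = 1.08 * 129.4 * 6.96 = 972.67392
Step 2: Re = 972.67392 / 1.64e-05
Step 3: Re = 5.9309e+07

5.9309e+07


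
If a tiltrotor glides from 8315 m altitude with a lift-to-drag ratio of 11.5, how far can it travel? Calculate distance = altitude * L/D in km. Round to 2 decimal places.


Step 1: Glide distance = altitude * L/D = 8315 * 11.5 = 95622.5 m
Step 2: Convert to km: 95622.5 / 1000 = 95.62 km

95.62


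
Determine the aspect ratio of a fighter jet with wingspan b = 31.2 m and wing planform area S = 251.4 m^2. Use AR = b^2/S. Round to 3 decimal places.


Step 1: b^2 = 31.2^2 = 973.44
Step 2: AR = 973.44 / 251.4 = 3.872

3.872


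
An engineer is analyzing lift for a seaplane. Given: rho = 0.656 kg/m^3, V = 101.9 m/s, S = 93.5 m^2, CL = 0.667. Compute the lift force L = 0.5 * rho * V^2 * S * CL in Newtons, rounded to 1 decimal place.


Step 1: Calculate dynamic pressure q = 0.5 * 0.656 * 101.9^2 = 0.5 * 0.656 * 10383.61 = 3405.8241 Pa
Step 2: Multiply by wing area and lift coefficient: L = 3405.8241 * 93.5 * 0.667
Step 3: L = 318444.5515 * 0.667 = 212402.5 N

212402.5


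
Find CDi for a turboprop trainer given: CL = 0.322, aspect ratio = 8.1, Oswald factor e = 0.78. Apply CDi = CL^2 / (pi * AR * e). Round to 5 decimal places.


Step 1: CL^2 = 0.322^2 = 0.103684
Step 2: pi * AR * e = 3.14159 * 8.1 * 0.78 = 19.848582
Step 3: CDi = 0.103684 / 19.848582 = 0.00522

0.00522


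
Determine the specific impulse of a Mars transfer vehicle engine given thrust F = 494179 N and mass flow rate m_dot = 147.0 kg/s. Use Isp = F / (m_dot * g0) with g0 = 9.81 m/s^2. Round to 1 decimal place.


Step 1: m_dot * g0 = 147.0 * 9.81 = 1442.07
Step 2: Isp = 494179 / 1442.07 = 342.7 s

342.7


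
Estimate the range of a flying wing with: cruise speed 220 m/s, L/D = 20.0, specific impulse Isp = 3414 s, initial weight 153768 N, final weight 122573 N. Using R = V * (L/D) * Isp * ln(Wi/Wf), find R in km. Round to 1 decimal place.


Step 1: Coefficient = V * (L/D) * Isp = 220 * 20.0 * 3414 = 15021600.0 m
Step 2: Wi/Wf = 153768 / 122573 = 1.254501
Step 3: ln(1.254501) = 0.226738
Step 4: R = 15021600.0 * 0.226738 = 3405970.6 m = 3406.0 km

3406.0


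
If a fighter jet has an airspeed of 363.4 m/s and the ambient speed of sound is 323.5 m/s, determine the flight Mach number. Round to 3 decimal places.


Step 1: M = V / a = 363.4 / 323.5
Step 2: M = 1.123

1.123


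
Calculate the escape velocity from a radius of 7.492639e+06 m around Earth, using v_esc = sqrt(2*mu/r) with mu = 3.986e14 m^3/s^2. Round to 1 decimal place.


Step 1: 2*mu/r = 2 * 3.986e14 / 7.492639e+06 = 106397759.1874
Step 2: v_esc = sqrt(106397759.1874) = 10314.9 m/s

10314.9


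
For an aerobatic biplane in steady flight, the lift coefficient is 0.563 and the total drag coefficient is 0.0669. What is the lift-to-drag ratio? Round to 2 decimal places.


Step 1: L/D = CL / CD = 0.563 / 0.0669
Step 2: L/D = 8.42

8.42


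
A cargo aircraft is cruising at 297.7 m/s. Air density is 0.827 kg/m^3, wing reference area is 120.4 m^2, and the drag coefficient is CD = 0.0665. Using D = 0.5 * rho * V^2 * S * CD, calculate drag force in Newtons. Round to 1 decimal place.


Step 1: Dynamic pressure q = 0.5 * 0.827 * 297.7^2 = 36646.5574 Pa
Step 2: Drag D = q * S * CD = 36646.5574 * 120.4 * 0.0665
Step 3: D = 293414.3 N

293414.3


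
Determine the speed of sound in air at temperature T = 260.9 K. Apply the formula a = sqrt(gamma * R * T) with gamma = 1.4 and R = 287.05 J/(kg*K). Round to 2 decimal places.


Step 1: gamma * R * T = 1.4 * 287.05 * 260.9 = 104847.883
Step 2: a = sqrt(104847.883) = 323.80 m/s

323.80


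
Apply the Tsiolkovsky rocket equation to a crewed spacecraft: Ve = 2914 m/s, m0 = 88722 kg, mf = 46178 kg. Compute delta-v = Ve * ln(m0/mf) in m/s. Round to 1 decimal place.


Step 1: Mass ratio m0/mf = 88722 / 46178 = 1.921305
Step 2: ln(1.921305) = 0.653004
Step 3: delta-v = 2914 * 0.653004 = 1902.9 m/s

1902.9


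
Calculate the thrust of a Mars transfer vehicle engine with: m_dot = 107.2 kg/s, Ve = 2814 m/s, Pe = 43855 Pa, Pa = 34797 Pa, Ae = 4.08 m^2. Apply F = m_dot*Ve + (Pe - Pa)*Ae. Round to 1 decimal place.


Step 1: Momentum thrust = m_dot * Ve = 107.2 * 2814 = 301660.8 N
Step 2: Pressure thrust = (Pe - Pa) * Ae = (43855 - 34797) * 4.08 = 36956.64 N
Step 3: Total thrust F = 301660.8 + 36956.64 = 338617.4 N

338617.4


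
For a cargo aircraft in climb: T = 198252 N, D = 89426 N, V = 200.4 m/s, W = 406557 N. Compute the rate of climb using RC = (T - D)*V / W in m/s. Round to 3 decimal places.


Step 1: Excess thrust = T - D = 198252 - 89426 = 108826 N
Step 2: Excess power = 108826 * 200.4 = 21808730.4 W
Step 3: RC = 21808730.4 / 406557 = 53.642 m/s

53.642


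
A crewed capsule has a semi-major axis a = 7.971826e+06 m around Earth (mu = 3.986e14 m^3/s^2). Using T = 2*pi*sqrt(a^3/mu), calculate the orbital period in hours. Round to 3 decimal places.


Step 1: a^3 / mu = 5.066096e+20 / 3.986e14 = 1.270972e+06
Step 2: sqrt(1.270972e+06) = 1127.3741 s
Step 3: T = 2*pi * 1127.3741 = 7083.5 s
Step 4: T in hours = 7083.5 / 3600 = 1.968 hours

1.968
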